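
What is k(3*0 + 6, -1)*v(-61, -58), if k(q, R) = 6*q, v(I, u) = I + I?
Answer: -4392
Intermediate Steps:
v(I, u) = 2*I
k(3*0 + 6, -1)*v(-61, -58) = (6*(3*0 + 6))*(2*(-61)) = (6*(0 + 6))*(-122) = (6*6)*(-122) = 36*(-122) = -4392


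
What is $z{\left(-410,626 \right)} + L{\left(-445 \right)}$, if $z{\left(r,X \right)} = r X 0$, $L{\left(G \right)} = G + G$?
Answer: $-890$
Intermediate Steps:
$L{\left(G \right)} = 2 G$
$z{\left(r,X \right)} = 0$ ($z{\left(r,X \right)} = X r 0 = 0$)
$z{\left(-410,626 \right)} + L{\left(-445 \right)} = 0 + 2 \left(-445\right) = 0 - 890 = -890$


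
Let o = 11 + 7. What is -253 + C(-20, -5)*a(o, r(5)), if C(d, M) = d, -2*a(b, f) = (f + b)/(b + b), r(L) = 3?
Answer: -1483/6 ≈ -247.17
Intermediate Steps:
o = 18
a(b, f) = -(b + f)/(4*b) (a(b, f) = -(f + b)/(2*(b + b)) = -(b + f)/(2*(2*b)) = -(b + f)*1/(2*b)/2 = -(b + f)/(4*b))
-253 + C(-20, -5)*a(o, r(5)) = -253 - 5*(-1*18 - 1*3)/18 = -253 - 5*(-18 - 3)/18 = -253 - 5*(-21)/18 = -253 - 20*(-7/24) = -253 + 35/6 = -1483/6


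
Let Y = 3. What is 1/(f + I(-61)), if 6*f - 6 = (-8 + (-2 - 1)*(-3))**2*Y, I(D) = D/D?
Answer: 2/5 ≈ 0.40000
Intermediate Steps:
I(D) = 1
f = 3/2 (f = 1 + ((-8 + (-2 - 1)*(-3))**2*3)/6 = 1 + ((-8 - 3*(-3))**2*3)/6 = 1 + ((-8 + 9)**2*3)/6 = 1 + (1**2*3)/6 = 1 + (1*3)/6 = 1 + (1/6)*3 = 1 + 1/2 = 3/2 ≈ 1.5000)
1/(f + I(-61)) = 1/(3/2 + 1) = 1/(5/2) = 2/5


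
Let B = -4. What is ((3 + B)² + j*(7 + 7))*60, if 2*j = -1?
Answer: -360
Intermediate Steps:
j = -½ (j = (½)*(-1) = -½ ≈ -0.50000)
((3 + B)² + j*(7 + 7))*60 = ((3 - 4)² - (7 + 7)/2)*60 = ((-1)² - ½*14)*60 = (1 - 7)*60 = -6*60 = -360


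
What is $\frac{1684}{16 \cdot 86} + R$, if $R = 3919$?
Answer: $\frac{1348557}{344} \approx 3920.2$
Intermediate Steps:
$\frac{1684}{16 \cdot 86} + R = \frac{1684}{16 \cdot 86} + 3919 = \frac{1684}{1376} + 3919 = 1684 \cdot \frac{1}{1376} + 3919 = \frac{421}{344} + 3919 = \frac{1348557}{344}$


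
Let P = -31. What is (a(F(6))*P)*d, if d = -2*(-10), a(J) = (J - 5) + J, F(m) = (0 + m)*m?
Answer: -41540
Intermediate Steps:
F(m) = m² (F(m) = m*m = m²)
a(J) = -5 + 2*J (a(J) = (-5 + J) + J = -5 + 2*J)
d = 20
(a(F(6))*P)*d = ((-5 + 2*6²)*(-31))*20 = ((-5 + 2*36)*(-31))*20 = ((-5 + 72)*(-31))*20 = (67*(-31))*20 = -2077*20 = -41540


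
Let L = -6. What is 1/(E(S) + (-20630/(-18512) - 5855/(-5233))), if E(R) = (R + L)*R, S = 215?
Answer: 48436648/2176608950155 ≈ 2.2253e-5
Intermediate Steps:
E(R) = R*(-6 + R) (E(R) = (R - 6)*R = (-6 + R)*R = R*(-6 + R))
1/(E(S) + (-20630/(-18512) - 5855/(-5233))) = 1/(215*(-6 + 215) + (-20630/(-18512) - 5855/(-5233))) = 1/(215*209 + (-20630*(-1/18512) - 5855*(-1/5233))) = 1/(44935 + (10315/9256 + 5855/5233)) = 1/(44935 + 108172275/48436648) = 1/(2176608950155/48436648) = 48436648/2176608950155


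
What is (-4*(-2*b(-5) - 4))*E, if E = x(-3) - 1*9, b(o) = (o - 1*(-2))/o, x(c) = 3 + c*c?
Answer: 312/5 ≈ 62.400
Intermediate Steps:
x(c) = 3 + c²
b(o) = (2 + o)/o (b(o) = (o + 2)/o = (2 + o)/o)
E = 3 (E = (3 + (-3)²) - 1*9 = (3 + 9) - 9 = 12 - 9 = 3)
(-4*(-2*b(-5) - 4))*E = -4*(-2*(2 - 5)/(-5) - 4)*3 = -4*(-(-2)*(-3)/5 - 4)*3 = -4*(-2*⅗ - 4)*3 = -4*(-6/5 - 4)*3 = -4*(-26/5)*3 = (104/5)*3 = 312/5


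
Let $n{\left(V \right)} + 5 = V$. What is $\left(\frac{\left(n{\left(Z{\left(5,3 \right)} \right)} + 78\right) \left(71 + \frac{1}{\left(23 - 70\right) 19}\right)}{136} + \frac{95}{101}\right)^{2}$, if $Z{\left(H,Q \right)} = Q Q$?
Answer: $\frac{17998430945049361}{9403802499844} \approx 1914.0$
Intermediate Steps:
$Z{\left(H,Q \right)} = Q^{2}$
$n{\left(V \right)} = -5 + V$
$\left(\frac{\left(n{\left(Z{\left(5,3 \right)} \right)} + 78\right) \left(71 + \frac{1}{\left(23 - 70\right) 19}\right)}{136} + \frac{95}{101}\right)^{2} = \left(\frac{\left(\left(-5 + 3^{2}\right) + 78\right) \left(71 + \frac{1}{\left(23 - 70\right) 19}\right)}{136} + \frac{95}{101}\right)^{2} = \left(\left(\left(-5 + 9\right) + 78\right) \left(71 + \frac{1}{-47} \cdot \frac{1}{19}\right) \frac{1}{136} + 95 \cdot \frac{1}{101}\right)^{2} = \left(\left(4 + 78\right) \left(71 - \frac{1}{893}\right) \frac{1}{136} + \frac{95}{101}\right)^{2} = \left(82 \left(71 - \frac{1}{893}\right) \frac{1}{136} + \frac{95}{101}\right)^{2} = \left(82 \cdot \frac{63402}{893} \cdot \frac{1}{136} + \frac{95}{101}\right)^{2} = \left(\frac{5198964}{893} \cdot \frac{1}{136} + \frac{95}{101}\right)^{2} = \left(\frac{1299741}{30362} + \frac{95}{101}\right)^{2} = \left(\frac{134158231}{3066562}\right)^{2} = \frac{17998430945049361}{9403802499844}$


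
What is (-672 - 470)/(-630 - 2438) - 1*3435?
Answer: -5268719/1534 ≈ -3434.6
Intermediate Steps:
(-672 - 470)/(-630 - 2438) - 1*3435 = -1142/(-3068) - 3435 = -1142*(-1/3068) - 3435 = 571/1534 - 3435 = -5268719/1534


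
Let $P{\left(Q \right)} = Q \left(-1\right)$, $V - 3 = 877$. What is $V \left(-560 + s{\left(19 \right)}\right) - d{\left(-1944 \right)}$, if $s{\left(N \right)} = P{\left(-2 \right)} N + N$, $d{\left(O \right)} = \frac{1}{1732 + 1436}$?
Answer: $- \frac{1402283521}{3168} \approx -4.4264 \cdot 10^{5}$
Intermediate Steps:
$V = 880$ ($V = 3 + 877 = 880$)
$d{\left(O \right)} = \frac{1}{3168}$
$P{\left(Q \right)} = - Q$
$s{\left(N \right)} = 3 N$ ($s{\left(N \right)} = \left(-1\right) \left(-2\right) N + N = 2 N + N = 3 N$)
$V \left(-560 + s{\left(19 \right)}\right) - d{\left(-1944 \right)} = 880 \left(-560 + 3 \cdot 19\right) - \frac{1}{3168} = 880 \left(-560 + 57\right) - \frac{1}{3168} = 880 \left(-503\right) - \frac{1}{3168} = -442640 - \frac{1}{3168} = - \frac{1402283521}{3168}$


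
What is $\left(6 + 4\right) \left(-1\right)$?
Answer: $-10$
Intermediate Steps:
$\left(6 + 4\right) \left(-1\right) = 10 \left(-1\right) = -10$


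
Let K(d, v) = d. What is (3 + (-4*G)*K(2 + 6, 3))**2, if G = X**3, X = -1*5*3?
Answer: 11664648009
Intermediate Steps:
X = -15 (X = -5*3 = -15)
G = -3375 (G = (-15)**3 = -3375)
(3 + (-4*G)*K(2 + 6, 3))**2 = (3 + (-4*(-3375))*(2 + 6))**2 = (3 + 13500*8)**2 = (3 + 108000)**2 = 108003**2 = 11664648009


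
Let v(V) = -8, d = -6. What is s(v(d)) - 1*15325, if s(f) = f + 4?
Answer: -15329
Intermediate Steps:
s(f) = 4 + f
s(v(d)) - 1*15325 = (4 - 8) - 1*15325 = -4 - 15325 = -15329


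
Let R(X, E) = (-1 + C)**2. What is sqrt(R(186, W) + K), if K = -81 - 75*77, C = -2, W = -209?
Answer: I*sqrt(5847) ≈ 76.466*I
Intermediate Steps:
R(X, E) = 9 (R(X, E) = (-1 - 2)**2 = (-3)**2 = 9)
K = -5856 (K = -81 - 5775 = -5856)
sqrt(R(186, W) + K) = sqrt(9 - 5856) = sqrt(-5847) = I*sqrt(5847)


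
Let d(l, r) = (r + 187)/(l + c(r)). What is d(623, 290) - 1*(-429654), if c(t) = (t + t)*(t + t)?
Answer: 16089253391/37447 ≈ 4.2965e+5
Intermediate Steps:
c(t) = 4*t² (c(t) = (2*t)*(2*t) = 4*t²)
d(l, r) = (187 + r)/(l + 4*r²) (d(l, r) = (r + 187)/(l + 4*r²) = (187 + r)/(l + 4*r²))
d(623, 290) - 1*(-429654) = (187 + 290)/(623 + 4*290²) - 1*(-429654) = 477/(623 + 4*84100) + 429654 = 477/(623 + 336400) + 429654 = 477/337023 + 429654 = (1/337023)*477 + 429654 = 53/37447 + 429654 = 16089253391/37447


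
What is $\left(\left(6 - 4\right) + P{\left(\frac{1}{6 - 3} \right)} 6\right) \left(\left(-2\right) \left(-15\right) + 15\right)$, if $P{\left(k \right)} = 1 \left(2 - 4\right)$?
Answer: $-450$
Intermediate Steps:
$P{\left(k \right)} = -2$ ($P{\left(k \right)} = 1 \left(-2\right) = -2$)
$\left(\left(6 - 4\right) + P{\left(\frac{1}{6 - 3} \right)} 6\right) \left(\left(-2\right) \left(-15\right) + 15\right) = \left(\left(6 - 4\right) - 12\right) \left(\left(-2\right) \left(-15\right) + 15\right) = \left(\left(6 - 4\right) - 12\right) \left(30 + 15\right) = \left(2 - 12\right) 45 = \left(-10\right) 45 = -450$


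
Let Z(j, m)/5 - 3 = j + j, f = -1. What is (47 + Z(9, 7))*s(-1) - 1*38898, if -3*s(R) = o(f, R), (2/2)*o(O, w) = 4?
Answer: -117302/3 ≈ -39101.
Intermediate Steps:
o(O, w) = 4
s(R) = -4/3 (s(R) = -⅓*4 = -4/3)
Z(j, m) = 15 + 10*j (Z(j, m) = 15 + 5*(j + j) = 15 + 5*(2*j) = 15 + 10*j)
(47 + Z(9, 7))*s(-1) - 1*38898 = (47 + (15 + 10*9))*(-4/3) - 1*38898 = (47 + (15 + 90))*(-4/3) - 38898 = (47 + 105)*(-4/3) - 38898 = 152*(-4/3) - 38898 = -608/3 - 38898 = -117302/3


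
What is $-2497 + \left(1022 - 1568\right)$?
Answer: $-3043$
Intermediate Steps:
$-2497 + \left(1022 - 1568\right) = -2497 - 546 = -3043$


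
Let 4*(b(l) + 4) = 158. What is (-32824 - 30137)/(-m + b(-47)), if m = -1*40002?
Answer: -125922/80075 ≈ -1.5725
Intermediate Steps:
m = -40002
b(l) = 71/2 (b(l) = -4 + (1/4)*158 = -4 + 79/2 = 71/2)
(-32824 - 30137)/(-m + b(-47)) = (-32824 - 30137)/(-1*(-40002) + 71/2) = -62961/(40002 + 71/2) = -62961/80075/2 = -62961*2/80075 = -125922/80075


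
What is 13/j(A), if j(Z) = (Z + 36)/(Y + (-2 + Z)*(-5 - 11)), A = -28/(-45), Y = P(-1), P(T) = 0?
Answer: 806/103 ≈ 7.8252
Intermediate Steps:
Y = 0
A = 28/45 (A = -28*(-1/45) = 28/45 ≈ 0.62222)
j(Z) = (36 + Z)/(32 - 16*Z) (j(Z) = (Z + 36)/(0 + (-2 + Z)*(-5 - 11)) = (36 + Z)/(0 + (-2 + Z)*(-16)) = (36 + Z)/(0 + (32 - 16*Z)) = (36 + Z)/(32 - 16*Z))
13/j(A) = 13/(((36 + 28/45)/(16*(2 - 1*28/45)))) = 13/(((1/16)*(1648/45)/(2 - 28/45))) = 13/(((1/16)*(1648/45)/(62/45))) = 13/(((1/16)*(45/62)*(1648/45))) = 13/(103/62) = 13*(62/103) = 806/103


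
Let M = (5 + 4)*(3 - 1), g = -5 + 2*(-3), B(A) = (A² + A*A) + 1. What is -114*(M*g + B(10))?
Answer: -342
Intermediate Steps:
B(A) = 1 + 2*A² (B(A) = (A² + A²) + 1 = 2*A² + 1 = 1 + 2*A²)
g = -11 (g = -5 - 6 = -11)
M = 18 (M = 9*2 = 18)
-114*(M*g + B(10)) = -114*(18*(-11) + (1 + 2*10²)) = -114*(-198 + (1 + 2*100)) = -114*(-198 + (1 + 200)) = -114*(-198 + 201) = -114*3 = -342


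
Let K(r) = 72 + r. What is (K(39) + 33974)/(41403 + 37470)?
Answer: 34085/78873 ≈ 0.43215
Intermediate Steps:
(K(39) + 33974)/(41403 + 37470) = ((72 + 39) + 33974)/(41403 + 37470) = (111 + 33974)/78873 = 34085*(1/78873) = 34085/78873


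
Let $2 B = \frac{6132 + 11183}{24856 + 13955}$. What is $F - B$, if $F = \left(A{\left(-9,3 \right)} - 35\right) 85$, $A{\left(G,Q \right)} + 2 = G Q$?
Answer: $- \frac{422280995}{77622} \approx -5440.2$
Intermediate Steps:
$A{\left(G,Q \right)} = -2 + G Q$
$B = \frac{17315}{77622}$ ($B = \frac{\left(6132 + 11183\right) \frac{1}{24856 + 13955}}{2} = \frac{17315 \cdot \frac{1}{38811}}{2} = \frac{1}{2} \cdot \frac{17315}{38811} = \frac{17315}{77622} \approx 0.22307$)
$F = -5440$ ($F = \left(\left(-2 - 27\right) - 35\right) 85 = \left(-29 - 35\right) 85 = \left(-64\right) 85 = -5440$)
$F - B = -5440 - \frac{17315}{77622} = - \frac{422280995}{77622}$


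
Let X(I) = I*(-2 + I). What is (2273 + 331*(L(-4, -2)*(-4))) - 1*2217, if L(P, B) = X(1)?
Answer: 1380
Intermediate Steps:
L(P, B) = -1 (L(P, B) = 1*(-2 + 1) = 1*(-1) = -1)
(2273 + 331*(L(-4, -2)*(-4))) - 1*2217 = (2273 + 331*(-1*(-4))) - 1*2217 = (2273 + 331*4) - 2217 = (2273 + 1324) - 2217 = 3597 - 2217 = 1380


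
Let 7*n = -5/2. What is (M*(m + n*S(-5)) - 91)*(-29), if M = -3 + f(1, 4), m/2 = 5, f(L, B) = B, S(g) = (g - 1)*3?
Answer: 15138/7 ≈ 2162.6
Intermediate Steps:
S(g) = -3 + 3*g (S(g) = (-1 + g)*3 = -3 + 3*g)
n = -5/14 (n = (-5/2)/7 = (-5*½)/7 = (⅐)*(-5/2) = -5/14 ≈ -0.35714)
m = 10 (m = 2*5 = 10)
M = 1 (M = -3 + 4 = 1)
(M*(m + n*S(-5)) - 91)*(-29) = (1*(10 - 5*(-3 + 3*(-5))/14) - 91)*(-29) = (1*(10 - 5*(-3 - 15)/14) - 91)*(-29) = (1*(10 - 5/14*(-18)) - 91)*(-29) = (1*(10 + 45/7) - 91)*(-29) = (1*(115/7) - 91)*(-29) = (115/7 - 91)*(-29) = -522/7*(-29) = 15138/7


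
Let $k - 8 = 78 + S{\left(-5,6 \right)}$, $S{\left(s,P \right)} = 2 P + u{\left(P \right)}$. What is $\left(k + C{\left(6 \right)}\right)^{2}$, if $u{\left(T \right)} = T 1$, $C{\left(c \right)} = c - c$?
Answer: $10816$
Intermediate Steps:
$C{\left(c \right)} = 0$
$u{\left(T \right)} = T$
$S{\left(s,P \right)} = 3 P$ ($S{\left(s,P \right)} = 2 P + P = 3 P$)
$k = 104$ ($k = 8 + \left(78 + 3 \cdot 6\right) = 8 + \left(78 + 18\right) = 8 + 96 = 104$)
$\left(k + C{\left(6 \right)}\right)^{2} = \left(104 + 0\right)^{2} = 104^{2} = 10816$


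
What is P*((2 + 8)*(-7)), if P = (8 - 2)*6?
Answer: -2520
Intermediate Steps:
P = 36 (P = 6*6 = 36)
P*((2 + 8)*(-7)) = 36*((2 + 8)*(-7)) = 36*(10*(-7)) = 36*(-70) = -2520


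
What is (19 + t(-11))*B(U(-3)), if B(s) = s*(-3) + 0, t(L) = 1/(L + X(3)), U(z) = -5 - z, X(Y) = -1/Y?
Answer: 1929/17 ≈ 113.47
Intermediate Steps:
t(L) = 1/(-⅓ + L) (t(L) = 1/(L - 1/3) = 1/(L - 1*⅓) = 1/(L - ⅓) = 1/(-⅓ + L))
B(s) = -3*s (B(s) = -3*s + 0 = -3*s)
(19 + t(-11))*B(U(-3)) = (19 + 3/(-1 + 3*(-11)))*(-3*(-5 - 1*(-3))) = (19 + 3/(-1 - 33))*(-3*(-5 + 3)) = (19 + 3/(-34))*(-3*(-2)) = (19 + 3*(-1/34))*6 = (19 - 3/34)*6 = (643/34)*6 = 1929/17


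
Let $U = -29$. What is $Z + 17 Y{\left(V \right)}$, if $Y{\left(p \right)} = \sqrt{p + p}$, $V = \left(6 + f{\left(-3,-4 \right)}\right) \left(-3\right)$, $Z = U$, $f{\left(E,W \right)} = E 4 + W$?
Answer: $-29 + 34 \sqrt{15} \approx 102.68$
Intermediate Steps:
$f{\left(E,W \right)} = W + 4 E$ ($f{\left(E,W \right)} = 4 E + W = W + 4 E$)
$Z = -29$
$V = 30$ ($V = \left(6 + \left(-4 + 4 \left(-3\right)\right)\right) \left(-3\right) = \left(6 - 16\right) \left(-3\right) = \left(-10\right) \left(-3\right) = 30$)
$Y{\left(p \right)} = \sqrt{2} \sqrt{p}$ ($Y{\left(p \right)} = \sqrt{2 p} = \sqrt{2} \sqrt{p}$)
$Z + 17 Y{\left(V \right)} = -29 + 17 \sqrt{2} \sqrt{30} = -29 + 17 \cdot 2 \sqrt{15} = -29 + 34 \sqrt{15}$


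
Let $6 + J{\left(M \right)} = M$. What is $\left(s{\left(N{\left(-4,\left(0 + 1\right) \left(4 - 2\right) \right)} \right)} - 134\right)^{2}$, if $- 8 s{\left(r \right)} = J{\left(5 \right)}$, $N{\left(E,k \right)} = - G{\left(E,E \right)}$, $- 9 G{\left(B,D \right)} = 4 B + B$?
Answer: $\frac{1147041}{64} \approx 17923.0$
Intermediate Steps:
$G{\left(B,D \right)} = - \frac{5 B}{9}$ ($G{\left(B,D \right)} = - \frac{4 B + B}{9} = - \frac{5 B}{9}$)
$N{\left(E,k \right)} = \frac{5 E}{9}$ ($N{\left(E,k \right)} = - \frac{\left(-5\right) E}{9} = \frac{5 E}{9}$)
$J{\left(M \right)} = -6 + M$
$s{\left(r \right)} = \frac{1}{8}$ ($s{\left(r \right)} = - \frac{-6 + 5}{8} = \left(- \frac{1}{8}\right) \left(-1\right) = \frac{1}{8}$)
$\left(s{\left(N{\left(-4,\left(0 + 1\right) \left(4 - 2\right) \right)} \right)} - 134\right)^{2} = \left(\frac{1}{8} - 134\right)^{2} = \left(- \frac{1071}{8}\right)^{2} = \frac{1147041}{64}$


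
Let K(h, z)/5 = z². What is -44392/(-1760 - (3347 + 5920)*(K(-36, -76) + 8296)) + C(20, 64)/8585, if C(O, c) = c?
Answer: 2803732181/369704173865 ≈ 0.0075837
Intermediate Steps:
K(h, z) = 5*z²
-44392/(-1760 - (3347 + 5920)*(K(-36, -76) + 8296)) + C(20, 64)/8585 = -44392/(-1760 - (3347 + 5920)*(5*(-76)² + 8296)) + 64/8585 = -44392/(-1760 - 9267*(5*5776 + 8296)) + 64*(1/8585) = -44392/(-1760 - 9267*(28880 + 8296)) + 64/8585 = -44392/(-1760 - 9267*37176) + 64/8585 = -44392/(-1760 - 1*344509992) + 64/8585 = -44392/(-1760 - 344509992) + 64/8585 = -44392/(-344511752) + 64/8585 = -44392*(-1/344511752) + 64/8585 = 5549/43063969 + 64/8585 = 2803732181/369704173865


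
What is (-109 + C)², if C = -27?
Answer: 18496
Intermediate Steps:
(-109 + C)² = (-109 - 27)² = (-136)² = 18496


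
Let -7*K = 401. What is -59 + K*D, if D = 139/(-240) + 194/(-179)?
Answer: 10905361/300720 ≈ 36.264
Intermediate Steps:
D = -71441/42960 (D = 139*(-1/240) + 194*(-1/179) = -139/240 - 194/179 = -71441/42960 ≈ -1.6630)
K = -401/7 (K = -⅐*401 = -401/7 ≈ -57.286)
-59 + K*D = -59 - 401/7*(-71441/42960) = -59 + 28647841/300720 = 10905361/300720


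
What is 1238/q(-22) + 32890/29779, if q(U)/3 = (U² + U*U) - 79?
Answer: 124584032/79420593 ≈ 1.5687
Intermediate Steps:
q(U) = -237 + 6*U² (q(U) = 3*((U² + U*U) - 79) = 3*((U² + U²) - 79) = 3*(2*U² - 79) = 3*(-79 + 2*U²) = -237 + 6*U²)
1238/q(-22) + 32890/29779 = 1238/(-237 + 6*(-22)²) + 32890/29779 = 1238/(-237 + 6*484) + 32890*(1/29779) = 1238/(-237 + 2904) + 32890/29779 = 1238/2667 + 32890/29779 = 124584032/79420593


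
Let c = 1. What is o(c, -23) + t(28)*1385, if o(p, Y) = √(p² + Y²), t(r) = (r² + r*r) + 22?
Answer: 2202150 + √530 ≈ 2.2022e+6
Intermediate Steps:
t(r) = 22 + 2*r² (t(r) = (r² + r²) + 22 = 2*r² + 22 = 22 + 2*r²)
o(p, Y) = √(Y² + p²)
o(c, -23) + t(28)*1385 = √((-23)² + 1²) + (22 + 2*28²)*1385 = √(529 + 1) + (22 + 2*784)*1385 = √530 + (22 + 1568)*1385 = √530 + 1590*1385 = √530 + 2202150 = 2202150 + √530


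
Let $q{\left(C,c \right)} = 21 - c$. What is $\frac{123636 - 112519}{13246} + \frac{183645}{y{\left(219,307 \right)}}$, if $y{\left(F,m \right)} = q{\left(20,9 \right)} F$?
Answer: $\frac{136765397}{1933916} \approx 70.719$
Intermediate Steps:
$y{\left(F,m \right)} = 12 F$ ($y{\left(F,m \right)} = \left(21 - 9\right) F = 12 F$)
$\frac{123636 - 112519}{13246} + \frac{183645}{y{\left(219,307 \right)}} = \frac{123636 - 112519}{13246} + \frac{183645}{12 \cdot 219} = 11117 \cdot \frac{1}{13246} + \frac{183645}{2628} = \frac{11117}{13246} + 183645 \cdot \frac{1}{2628} = \frac{11117}{13246} + \frac{20405}{292} = \frac{136765397}{1933916}$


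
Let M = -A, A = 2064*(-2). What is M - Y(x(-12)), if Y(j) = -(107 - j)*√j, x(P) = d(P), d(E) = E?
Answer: 4128 + 238*I*√3 ≈ 4128.0 + 412.23*I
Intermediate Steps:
A = -4128
x(P) = P
Y(j) = -√j*(107 - j)
M = 4128 (M = -1*(-4128) = 4128)
M - Y(x(-12)) = 4128 - √(-12)*(-107 - 12) = 4128 - 2*I*√3*(-119) = 4128 - (-238)*I*√3 = 4128 + 238*I*√3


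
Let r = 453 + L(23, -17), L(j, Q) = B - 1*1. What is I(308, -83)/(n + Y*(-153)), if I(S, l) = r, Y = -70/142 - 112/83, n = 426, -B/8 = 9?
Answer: 2239340/4171539 ≈ 0.53681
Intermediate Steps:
B = -72 (B = -8*9 = -72)
L(j, Q) = -73 (L(j, Q) = -72 - 1*1 = -72 - 1 = -73)
r = 380 (r = 453 - 73 = 380)
Y = -10857/5893 (Y = -70*1/142 - 112*1/83 = -35/71 - 112/83 = -10857/5893 ≈ -1.8424)
I(S, l) = 380
I(308, -83)/(n + Y*(-153)) = 380/(426 - 10857/5893*(-153)) = 380/(426 + 1661121/5893) = 380/(4171539/5893) = 380*(5893/4171539) = 2239340/4171539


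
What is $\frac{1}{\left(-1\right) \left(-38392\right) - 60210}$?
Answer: $- \frac{1}{21818} \approx -4.5834 \cdot 10^{-5}$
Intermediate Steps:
$\frac{1}{\left(-1\right) \left(-38392\right) - 60210} = \frac{1}{38392 - 60210} = \frac{1}{-21818} = - \frac{1}{21818}$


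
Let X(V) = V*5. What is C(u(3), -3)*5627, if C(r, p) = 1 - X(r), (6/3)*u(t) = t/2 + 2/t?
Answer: -298231/12 ≈ -24853.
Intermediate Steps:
X(V) = 5*V
u(t) = 1/t + t/4 (u(t) = (t/2 + 2/t)/2 = 1/t + t/4)
C(r, p) = 1 - 5*r
C(u(3), -3)*5627 = (1 - 5*(1/3 + (1/4)*3))*5627 = (1 - 5*(1/3 + 3/4))*5627 = (1 - 5*13/12)*5627 = (1 - 65/12)*5627 = -53/12*5627 = -298231/12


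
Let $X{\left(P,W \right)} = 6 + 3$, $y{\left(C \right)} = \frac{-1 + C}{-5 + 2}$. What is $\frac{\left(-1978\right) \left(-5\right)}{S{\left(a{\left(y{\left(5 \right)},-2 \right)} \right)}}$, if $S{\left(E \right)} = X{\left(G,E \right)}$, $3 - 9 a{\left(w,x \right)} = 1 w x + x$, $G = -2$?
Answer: $\frac{9890}{9} \approx 1098.9$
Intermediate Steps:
$y{\left(C \right)} = \frac{1}{3} - \frac{C}{3}$ ($y{\left(C \right)} = \frac{-1 + C}{-3} = \left(-1 + C\right) \left(- \frac{1}{3}\right) = \frac{1}{3} - \frac{C}{3}$)
$X{\left(P,W \right)} = 9$
$a{\left(w,x \right)} = \frac{1}{3} - \frac{x}{9} - \frac{w x}{9}$ ($a{\left(w,x \right)} = \frac{1}{3} - \frac{1 w x + x}{9} = \frac{1}{3} - \frac{w x + x}{9} = \frac{1}{3} - \frac{x + w x}{9} = \frac{1}{3} - \left(\frac{x}{9} + \frac{w x}{9}\right) = \frac{1}{3} - \frac{x}{9} - \frac{w x}{9}$)
$S{\left(E \right)} = 9$
$\frac{\left(-1978\right) \left(-5\right)}{S{\left(a{\left(y{\left(5 \right)},-2 \right)} \right)}} = \frac{\left(-1978\right) \left(-5\right)}{9} = 9890 \cdot \frac{1}{9} = \frac{9890}{9}$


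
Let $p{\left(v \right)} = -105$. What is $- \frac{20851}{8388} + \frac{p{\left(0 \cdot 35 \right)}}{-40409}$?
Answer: $- \frac{841687319}{338950692} \approx -2.4832$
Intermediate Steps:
$- \frac{20851}{8388} + \frac{p{\left(0 \cdot 35 \right)}}{-40409} = - \frac{20851}{8388} - \frac{105}{-40409} = \left(-20851\right) \frac{1}{8388} - - \frac{105}{40409} = - \frac{20851}{8388} + \frac{105}{40409} = - \frac{841687319}{338950692}$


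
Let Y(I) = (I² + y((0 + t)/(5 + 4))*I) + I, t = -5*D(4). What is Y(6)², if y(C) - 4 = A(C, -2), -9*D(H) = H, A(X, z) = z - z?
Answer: 4356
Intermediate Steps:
A(X, z) = 0
D(H) = -H/9
t = 20/9 (t = -(-5)*4/9 = -5*(-4/9) = 20/9 ≈ 2.2222)
y(C) = 4 (y(C) = 4 + 0 = 4)
Y(I) = I² + 5*I (Y(I) = (I² + 4*I) + I = I² + 5*I)
Y(6)² = (6*(5 + 6))² = (6*11)² = 66² = 4356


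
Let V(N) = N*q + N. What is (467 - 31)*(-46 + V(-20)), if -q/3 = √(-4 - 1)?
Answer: -28776 + 26160*I*√5 ≈ -28776.0 + 58496.0*I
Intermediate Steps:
q = -3*I*√5 (q = -3*√(-4 - 1) = -3*I*√5 ≈ -6.7082*I)
V(N) = N - 3*I*N*√5 (V(N) = N*(-3*I*√5) + N = -3*I*N*√5 + N = N - 3*I*N*√5)
(467 - 31)*(-46 + V(-20)) = (467 - 31)*(-46 - 20*(1 - 3*I*√5)) = 436*(-46 + (-20 + 60*I*√5)) = 436*(-66 + 60*I*√5) = -28776 + 26160*I*√5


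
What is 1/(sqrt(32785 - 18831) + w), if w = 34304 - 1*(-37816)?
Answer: 36060/2600640223 - sqrt(13954)/5201280446 ≈ 1.3843e-5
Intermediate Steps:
w = 72120 (w = 34304 + 37816 = 72120)
1/(sqrt(32785 - 18831) + w) = 1/(sqrt(32785 - 18831) + 72120) = 1/(sqrt(13954) + 72120) = 1/(72120 + sqrt(13954))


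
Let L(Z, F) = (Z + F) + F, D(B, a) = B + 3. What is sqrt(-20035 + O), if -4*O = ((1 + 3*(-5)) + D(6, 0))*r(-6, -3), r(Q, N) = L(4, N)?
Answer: 5*I*sqrt(3206)/2 ≈ 141.55*I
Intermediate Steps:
D(B, a) = 3 + B
L(Z, F) = Z + 2*F (L(Z, F) = (F + Z) + F = Z + 2*F)
r(Q, N) = 4 + 2*N
O = -5/2 (O = -((1 + 3*(-5)) + (3 + 6))*(4 + 2*(-3))/4 = -((1 - 15) + 9)*(4 - 6)/4 = -(-14 + 9)*(-2)/4 = -(-5)*(-2)/4 = -1/4*10 = -5/2 ≈ -2.5000)
sqrt(-20035 + O) = sqrt(-20035 - 5/2) = sqrt(-40075/2) = 5*I*sqrt(3206)/2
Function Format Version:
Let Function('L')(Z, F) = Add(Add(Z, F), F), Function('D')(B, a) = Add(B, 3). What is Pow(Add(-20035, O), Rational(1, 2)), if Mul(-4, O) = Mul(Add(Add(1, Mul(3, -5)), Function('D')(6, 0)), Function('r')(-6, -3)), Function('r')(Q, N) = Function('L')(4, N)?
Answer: Mul(Rational(5, 2), I, Pow(3206, Rational(1, 2))) ≈ Mul(141.55, I)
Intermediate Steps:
Function('D')(B, a) = Add(3, B)
Function('L')(Z, F) = Add(Z, Mul(2, F)) (Function('L')(Z, F) = Add(Add(F, Z), F) = Add(Z, Mul(2, F)))
Function('r')(Q, N) = Add(4, Mul(2, N))
O = Rational(-5, 2) (O = Mul(Rational(-1, 4), Mul(Add(Add(1, Mul(3, -5)), Add(3, 6)), Add(4, Mul(2, -3)))) = Mul(Rational(-1, 4), Mul(Add(Add(1, -15), 9), Add(4, -6))) = Mul(Rational(-1, 4), Mul(Add(-14, 9), -2)) = Mul(Rational(-1, 4), Mul(-5, -2)) = Mul(Rational(-1, 4), 10) = Rational(-5, 2) ≈ -2.5000)
Pow(Add(-20035, O), Rational(1, 2)) = Pow(Add(-20035, Rational(-5, 2)), Rational(1, 2)) = Pow(Rational(-40075, 2), Rational(1, 2)) = Mul(Rational(5, 2), I, Pow(3206, Rational(1, 2)))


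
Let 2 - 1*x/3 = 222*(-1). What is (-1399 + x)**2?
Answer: 528529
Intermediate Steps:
x = 672 (x = 6 - 666*(-1) = 6 - 3*(-222) = 6 + 666 = 672)
(-1399 + x)**2 = (-1399 + 672)**2 = (-727)**2 = 528529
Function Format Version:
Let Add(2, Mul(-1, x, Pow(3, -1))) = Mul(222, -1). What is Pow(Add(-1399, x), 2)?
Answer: 528529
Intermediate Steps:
x = 672 (x = Add(6, Mul(-3, Mul(222, -1))) = Add(6, Mul(-3, -222)) = Add(6, 666) = 672)
Pow(Add(-1399, x), 2) = Pow(Add(-1399, 672), 2) = Pow(-727, 2) = 528529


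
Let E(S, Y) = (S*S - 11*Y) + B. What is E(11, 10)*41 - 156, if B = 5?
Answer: 500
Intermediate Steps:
E(S, Y) = 5 + S² - 11*Y (E(S, Y) = (S*S - 11*Y) + 5 = (S² - 11*Y) + 5 = 5 + S² - 11*Y)
E(11, 10)*41 - 156 = (5 + 11² - 11*10)*41 - 156 = (5 + 121 - 110)*41 - 156 = 16*41 - 156 = 656 - 156 = 500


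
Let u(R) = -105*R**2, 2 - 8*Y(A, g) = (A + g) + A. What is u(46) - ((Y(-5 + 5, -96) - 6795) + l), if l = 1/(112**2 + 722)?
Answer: -5714919839/26532 ≈ -2.1540e+5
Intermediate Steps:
Y(A, g) = 1/4 - A/4 - g/8 (Y(A, g) = 1/4 - ((A + g) + A)/8 = 1/4 - (g + 2*A)/8 = 1/4 + (-A/4 - g/8) = 1/4 - A/4 - g/8)
l = 1/13266 (l = 1/(12544 + 722) = 1/13266 ≈ 7.5381e-5)
u(46) - ((Y(-5 + 5, -96) - 6795) + l) = -105*46**2 - (((1/4 - (-5 + 5)/4 - 1/8*(-96)) - 6795) + 1/13266) = -105*2116 - (((1/4 - 1/4*0 + 12) - 6795) + 1/13266) = -222180 - (((1/4 + 0 + 12) - 6795) + 1/13266) = -222180 - ((49/4 - 6795) + 1/13266) = -222180 - (-27131/4 + 1/13266) = -222180 - 1*(-179959921/26532) = -222180 + 179959921/26532 = -5714919839/26532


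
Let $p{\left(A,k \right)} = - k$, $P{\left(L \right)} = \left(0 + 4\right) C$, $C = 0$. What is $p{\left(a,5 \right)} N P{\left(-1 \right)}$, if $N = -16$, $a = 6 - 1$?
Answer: $0$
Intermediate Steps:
$a = 5$ ($a = 6 - 1 = 5$)
$P{\left(L \right)} = 0$ ($P{\left(L \right)} = \left(0 + 4\right) 0 = 4 \cdot 0 = 0$)
$p{\left(a,5 \right)} N P{\left(-1 \right)} = \left(-1\right) 5 \left(-16\right) 0 = \left(-5\right) \left(-16\right) 0 = 80 \cdot 0 = 0$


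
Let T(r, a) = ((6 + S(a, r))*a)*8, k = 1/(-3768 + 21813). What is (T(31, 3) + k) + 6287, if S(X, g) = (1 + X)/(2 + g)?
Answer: 1277098796/198495 ≈ 6433.9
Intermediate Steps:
S(X, g) = (1 + X)/(2 + g)
k = 1/18045 ≈ 5.5417e-5
T(r, a) = 8*a*(6 + (1 + a)/(2 + r)) (T(r, a) = ((6 + (1 + a)/(2 + r))*a)*8 = (a*(6 + (1 + a)/(2 + r)))*8 = 8*a*(6 + (1 + a)/(2 + r)))
(T(31, 3) + k) + 6287 = (8*3*(13 + 3 + 6*31)/(2 + 31) + 1/18045) + 6287 = (8*3*(13 + 3 + 186)/33 + 1/18045) + 6287 = (8*3*(1/33)*202 + 1/18045) + 6287 = (1616/11 + 1/18045) + 6287 = 29160731/198495 + 6287 = 1277098796/198495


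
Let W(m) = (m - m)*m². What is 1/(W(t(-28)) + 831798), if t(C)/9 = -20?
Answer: 1/831798 ≈ 1.2022e-6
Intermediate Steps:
t(C) = -180 (t(C) = 9*(-20) = -180)
W(m) = 0 (W(m) = 0*m² = 0)
1/(W(t(-28)) + 831798) = 1/(0 + 831798) = 1/831798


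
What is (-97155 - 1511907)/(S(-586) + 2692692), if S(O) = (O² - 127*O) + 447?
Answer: -1609062/3110957 ≈ -0.51722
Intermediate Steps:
S(O) = 447 + O² - 127*O
(-97155 - 1511907)/(S(-586) + 2692692) = (-97155 - 1511907)/((447 + (-586)² - 127*(-586)) + 2692692) = -1609062/((447 + 343396 + 74422) + 2692692) = -1609062/(418265 + 2692692) = -1609062/3110957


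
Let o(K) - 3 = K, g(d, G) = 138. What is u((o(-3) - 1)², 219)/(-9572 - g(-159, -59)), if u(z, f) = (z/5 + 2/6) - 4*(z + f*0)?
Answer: 26/72825 ≈ 0.00035702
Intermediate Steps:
o(K) = 3 + K
u(z, f) = ⅓ - 19*z/5 (u(z, f) = (z*(⅕) + 2*(⅙)) - 4*(z + 0) = (z/5 + ⅓) - 4*z = (⅓ + z/5) - 4*z = ⅓ - 19*z/5)
u((o(-3) - 1)², 219)/(-9572 - g(-159, -59)) = (⅓ - 19*((3 - 3) - 1)²/5)/(-9572 - 1*138) = (⅓ - 19*(0 - 1)²/5)/(-9572 - 138) = (⅓ - 19/5*(-1)²)/(-9710) = (⅓ - 19/5*1)*(-1/9710) = (⅓ - 19/5)*(-1/9710) = -52/15*(-1/9710) = 26/72825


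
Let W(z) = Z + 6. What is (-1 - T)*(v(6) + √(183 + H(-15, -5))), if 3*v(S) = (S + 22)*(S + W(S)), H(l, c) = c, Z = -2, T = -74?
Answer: 20440/3 + 73*√178 ≈ 7787.3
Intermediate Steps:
W(z) = 4 (W(z) = -2 + 6 = 4)
v(S) = (4 + S)*(22 + S)/3 (v(S) = ((S + 22)*(S + 4))/3 = ((22 + S)*(4 + S))/3 = ((4 + S)*(22 + S))/3 = (4 + S)*(22 + S)/3)
(-1 - T)*(v(6) + √(183 + H(-15, -5))) = (-1 - 1*(-74))*((88/3 + (⅓)*6² + (26/3)*6) + √(183 - 5)) = (-1 + 74)*((88/3 + (⅓)*36 + 52) + √178) = 73*((88/3 + 12 + 52) + √178) = 73*(280/3 + √178) = 20440/3 + 73*√178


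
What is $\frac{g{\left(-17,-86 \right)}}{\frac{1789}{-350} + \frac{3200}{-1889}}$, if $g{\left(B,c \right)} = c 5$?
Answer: $\frac{284294500}{4499421} \approx 63.185$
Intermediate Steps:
$g{\left(B,c \right)} = 5 c$
$\frac{g{\left(-17,-86 \right)}}{\frac{1789}{-350} + \frac{3200}{-1889}} = \frac{5 \left(-86\right)}{\frac{1789}{-350} + \frac{3200}{-1889}} = - \frac{430}{1789 \left(- \frac{1}{350}\right) + 3200 \left(- \frac{1}{1889}\right)} = - \frac{430}{- \frac{1789}{350} - \frac{3200}{1889}} = - \frac{430}{- \frac{4499421}{661150}} = \left(-430\right) \left(- \frac{661150}{4499421}\right) = \frac{284294500}{4499421}$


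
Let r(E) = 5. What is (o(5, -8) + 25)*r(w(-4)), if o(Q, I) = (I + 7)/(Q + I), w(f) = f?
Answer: 380/3 ≈ 126.67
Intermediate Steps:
o(Q, I) = (7 + I)/(I + Q)
(o(5, -8) + 25)*r(w(-4)) = ((7 - 8)/(-8 + 5) + 25)*5 = (-1/(-3) + 25)*5 = (-1/3*(-1) + 25)*5 = (1/3 + 25)*5 = (76/3)*5 = 380/3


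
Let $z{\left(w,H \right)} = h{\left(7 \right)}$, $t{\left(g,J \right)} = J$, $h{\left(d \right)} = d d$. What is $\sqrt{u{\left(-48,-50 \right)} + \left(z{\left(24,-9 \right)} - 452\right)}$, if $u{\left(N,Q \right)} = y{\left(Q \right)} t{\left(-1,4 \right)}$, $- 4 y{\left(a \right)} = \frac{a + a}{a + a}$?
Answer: $2 i \sqrt{101} \approx 20.1 i$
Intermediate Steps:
$h{\left(d \right)} = d^{2}$
$y{\left(a \right)} = - \frac{1}{4}$ ($y{\left(a \right)} = - \frac{\left(a + a\right) \frac{1}{a + a}}{4} = - \frac{2 a \frac{1}{2 a}}{4} = \left(- \frac{1}{4}\right) 1 = - \frac{1}{4}$)
$z{\left(w,H \right)} = 49$ ($z{\left(w,H \right)} = 7^{2} = 49$)
$u{\left(N,Q \right)} = -1$ ($u{\left(N,Q \right)} = \left(- \frac{1}{4}\right) 4 = -1$)
$\sqrt{u{\left(-48,-50 \right)} + \left(z{\left(24,-9 \right)} - 452\right)} = \sqrt{-1 + \left(49 - 452\right)} = \sqrt{-1 - 403} = \sqrt{-404} = 2 i \sqrt{101}$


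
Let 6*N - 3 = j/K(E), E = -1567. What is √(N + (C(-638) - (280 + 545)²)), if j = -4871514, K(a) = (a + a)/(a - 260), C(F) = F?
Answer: 2*I*√708764420262/1567 ≈ 1074.5*I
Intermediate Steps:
K(a) = 2*a/(-260 + a) (K(a) = (2*a)/(-260 + a) = 2*a/(-260 + a))
N = -741687223/1567 (N = ½ + (-4871514/(2*(-1567)/(-260 - 1567)))/6 = ½ + (-4871514/(2*(-1567)/(-1827)))/6 = ½ + (-4871514/(2*(-1567)*(-1/1827)))/6 = ½ + (-4871514/3134/1827)/6 = ½ + (-4871514*1827/3134)/6 = ½ + (⅙)*(-4450128039/1567) = ½ - 1483376013/3134 = -741687223/1567 ≈ -4.7332e+5)
√(N + (C(-638) - (280 + 545)²)) = √(-741687223/1567 + (-638 - (280 + 545)²)) = √(-741687223/1567 + (-638 - 1*825²)) = √(-741687223/1567 + (-638 - 1*680625)) = √(-741687223/1567 + (-638 - 680625)) = √(-741687223/1567 - 681263) = √(-1809226344/1567) = 2*I*√708764420262/1567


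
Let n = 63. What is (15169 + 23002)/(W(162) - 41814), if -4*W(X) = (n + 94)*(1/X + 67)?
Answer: -24734808/28799707 ≈ -0.85886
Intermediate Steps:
W(X) = -10519/4 - 157/(4*X) (W(X) = -(63 + 94)*(1/X + 67)/4 = -157*(67 + 1/X)/4 = -(10519 + 157/X)/4 = -10519/4 - 157/(4*X))
(15169 + 23002)/(W(162) - 41814) = (15169 + 23002)/((157/4)*(-1 - 67*162)/162 - 41814) = 38171/((157/4)*(1/162)*(-1 - 10854) - 41814) = 38171/((157/4)*(1/162)*(-10855) - 41814) = 38171/(-1704235/648 - 41814) = 38171/(-28799707/648) = 38171*(-648/28799707) = -24734808/28799707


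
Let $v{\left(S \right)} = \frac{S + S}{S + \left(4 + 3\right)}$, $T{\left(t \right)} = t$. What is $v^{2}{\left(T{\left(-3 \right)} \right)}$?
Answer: $\frac{9}{4} \approx 2.25$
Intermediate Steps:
$v{\left(S \right)} = \frac{2 S}{7 + S}$ ($v{\left(S \right)} = \frac{2 S}{S + 7} = \frac{2 S}{7 + S}$)
$v^{2}{\left(T{\left(-3 \right)} \right)} = \left(2 \left(-3\right) \frac{1}{7 - 3}\right)^{2} = \left(2 \left(-3\right) \frac{1}{4}\right)^{2} = \left(- \frac{3}{2}\right)^{2} = \frac{9}{4}$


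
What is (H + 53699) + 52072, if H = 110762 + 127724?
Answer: 344257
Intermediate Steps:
H = 238486
(H + 53699) + 52072 = (238486 + 53699) + 52072 = 292185 + 52072 = 344257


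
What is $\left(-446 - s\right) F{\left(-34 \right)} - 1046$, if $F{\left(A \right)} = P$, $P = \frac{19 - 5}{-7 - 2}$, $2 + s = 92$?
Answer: $- \frac{1910}{9} \approx -212.22$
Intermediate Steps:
$s = 90$ ($s = -2 + 92 = 90$)
$P = - \frac{14}{9}$ ($P = \frac{14}{-9} = 14 \left(- \frac{1}{9}\right) = - \frac{14}{9} \approx -1.5556$)
$F{\left(A \right)} = - \frac{14}{9}$
$\left(-446 - s\right) F{\left(-34 \right)} - 1046 = \left(-446 - 90\right) \left(- \frac{14}{9}\right) - 1046 = \left(-536\right) \left(- \frac{14}{9}\right) - 1046 = \frac{7504}{9} - 1046 = - \frac{1910}{9}$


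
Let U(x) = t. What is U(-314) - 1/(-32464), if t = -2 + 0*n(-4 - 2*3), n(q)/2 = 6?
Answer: -64927/32464 ≈ -2.0000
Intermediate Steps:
n(q) = 12 (n(q) = 2*6 = 12)
t = -2 (t = -2 + 0*12 = -2 + 0 = -2)
U(x) = -2
U(-314) - 1/(-32464) = -2 - 1/(-32464) = -2 - 1*(-1/32464) = -2 + 1/32464 = -64927/32464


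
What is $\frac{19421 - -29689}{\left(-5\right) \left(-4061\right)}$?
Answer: $\frac{9822}{4061} \approx 2.4186$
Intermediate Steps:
$\frac{19421 - -29689}{\left(-5\right) \left(-4061\right)} = \frac{19421 + 29689}{20305} = 49110 \cdot \frac{1}{20305} = \frac{9822}{4061}$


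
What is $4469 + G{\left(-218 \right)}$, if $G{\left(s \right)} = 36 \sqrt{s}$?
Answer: $4469 + 36 i \sqrt{218} \approx 4469.0 + 531.53 i$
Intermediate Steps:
$4469 + G{\left(-218 \right)} = 4469 + 36 \sqrt{-218} = 4469 + 36 i \sqrt{218}$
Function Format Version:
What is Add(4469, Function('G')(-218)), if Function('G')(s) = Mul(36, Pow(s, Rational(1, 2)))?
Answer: Add(4469, Mul(36, I, Pow(218, Rational(1, 2)))) ≈ Add(4469.0, Mul(531.53, I))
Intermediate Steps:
Add(4469, Function('G')(-218)) = Add(4469, Mul(36, Pow(-218, Rational(1, 2)))) = Add(4469, Mul(36, Mul(I, Pow(218, Rational(1, 2))))) = Add(4469, Mul(36, I, Pow(218, Rational(1, 2))))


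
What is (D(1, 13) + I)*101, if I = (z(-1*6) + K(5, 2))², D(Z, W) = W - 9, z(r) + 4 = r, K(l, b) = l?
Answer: 2929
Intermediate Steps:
z(r) = -4 + r
D(Z, W) = -9 + W
I = 25 (I = ((-4 - 1*6) + 5)² = ((-4 - 6) + 5)² = (-10 + 5)² = (-5)² = 25)
(D(1, 13) + I)*101 = ((-9 + 13) + 25)*101 = (4 + 25)*101 = 29*101 = 2929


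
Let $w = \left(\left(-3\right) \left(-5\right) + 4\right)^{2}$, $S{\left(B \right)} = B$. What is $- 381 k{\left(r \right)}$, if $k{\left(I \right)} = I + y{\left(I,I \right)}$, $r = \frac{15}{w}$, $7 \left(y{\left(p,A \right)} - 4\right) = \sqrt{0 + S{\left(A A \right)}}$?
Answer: $- \frac{3896868}{2527} \approx -1542.1$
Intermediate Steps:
$w = 361$ ($w = \left(15 + 4\right)^{2} = 19^{2} = 361$)
$y{\left(p,A \right)} = 4 + \frac{\sqrt{A^{2}}}{7}$ ($y{\left(p,A \right)} = 4 + \frac{\sqrt{0 + A A}}{7} = 4 + \frac{\sqrt{0 + A^{2}}}{7} = 4 + \frac{\sqrt{A^{2}}}{7}$)
$r = \frac{15}{361} \approx 0.041551$
$k{\left(I \right)} = 4 + I + \frac{\sqrt{I^{2}}}{7}$ ($k{\left(I \right)} = I + \left(4 + \frac{\sqrt{I^{2}}}{7}\right) = 4 + I + \frac{\sqrt{I^{2}}}{7}$)
$- 381 k{\left(r \right)} = - 381 \left(4 + \frac{15}{361} + \frac{\sqrt{\left(\frac{15}{361}\right)^{2}}}{7}\right) = - 381 \left(4 + \frac{15}{361} + \frac{\sqrt{\frac{225}{130321}}}{7}\right) = - 381 \left(4 + \frac{15}{361} + \frac{1}{7} \cdot \frac{15}{361}\right) = - 381 \left(4 + \frac{15}{361} + \frac{15}{2527}\right) = \left(-381\right) \frac{10228}{2527} = - \frac{3896868}{2527}$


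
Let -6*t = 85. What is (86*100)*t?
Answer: -365500/3 ≈ -1.2183e+5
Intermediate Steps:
t = -85/6 (t = -⅙*85 = -85/6 ≈ -14.167)
(86*100)*t = (86*100)*(-85/6) = 8600*(-85/6) = -365500/3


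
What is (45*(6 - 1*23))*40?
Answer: -30600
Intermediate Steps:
(45*(6 - 1*23))*40 = (45*(6 - 23))*40 = (45*(-17))*40 = -765*40 = -30600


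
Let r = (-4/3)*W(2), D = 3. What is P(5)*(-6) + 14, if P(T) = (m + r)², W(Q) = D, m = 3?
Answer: 8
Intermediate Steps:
W(Q) = 3
r = -4 (r = -4/3*3 = -4)
P(T) = 1 (P(T) = (3 - 4)² = (-1)² = 1)
P(5)*(-6) + 14 = 1*(-6) + 14 = -6 + 14 = 8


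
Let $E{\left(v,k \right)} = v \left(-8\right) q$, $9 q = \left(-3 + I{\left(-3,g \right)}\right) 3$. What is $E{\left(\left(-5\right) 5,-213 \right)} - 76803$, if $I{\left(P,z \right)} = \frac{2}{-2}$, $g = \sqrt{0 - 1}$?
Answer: $- \frac{231209}{3} \approx -77070.0$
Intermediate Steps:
$g = i$ ($g = \sqrt{-1} = i \approx 1.0 i$)
$I{\left(P,z \right)} = -1$ ($I{\left(P,z \right)} = 2 \left(- \frac{1}{2}\right) = -1$)
$q = - \frac{4}{3}$ ($q = \frac{\left(-3 - 1\right) 3}{9} = \frac{\left(-4\right) 3}{9} = \frac{1}{9} \left(-12\right) = - \frac{4}{3} \approx -1.3333$)
$E{\left(v,k \right)} = \frac{32 v}{3}$ ($E{\left(v,k \right)} = v \left(-8\right) \left(- \frac{4}{3}\right) = - 8 v \left(- \frac{4}{3}\right) = \frac{32 v}{3}$)
$E{\left(\left(-5\right) 5,-213 \right)} - 76803 = \frac{32 \left(\left(-5\right) 5\right)}{3} - 76803 = \frac{32}{3} \left(-25\right) - 76803 = - \frac{800}{3} - 76803 = - \frac{231209}{3}$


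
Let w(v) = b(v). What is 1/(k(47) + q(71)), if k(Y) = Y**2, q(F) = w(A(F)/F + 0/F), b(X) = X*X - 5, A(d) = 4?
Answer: 5041/11110380 ≈ 0.00045372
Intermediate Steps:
b(X) = -5 + X**2 (b(X) = X**2 - 5 = -5 + X**2)
w(v) = -5 + v**2
q(F) = -5 + 16/F**2 (q(F) = -5 + (4/F + 0/F)**2 = -5 + (4/F + 0)**2 = -5 + (4/F)**2 = -5 + 16/F**2)
1/(k(47) + q(71)) = 1/(47**2 + (-5 + 16/71**2)) = 1/(2209 + (-5 + 16*(1/5041))) = 1/(2209 + (-5 + 16/5041)) = 1/(2209 - 25189/5041) = 1/(11110380/5041) = 5041/11110380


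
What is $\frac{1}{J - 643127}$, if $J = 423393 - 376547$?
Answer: $- \frac{1}{596281} \approx -1.6771 \cdot 10^{-6}$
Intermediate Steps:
$J = 46846$
$\frac{1}{J - 643127} = \frac{1}{46846 - 643127} = \frac{1}{-596281} = - \frac{1}{596281}$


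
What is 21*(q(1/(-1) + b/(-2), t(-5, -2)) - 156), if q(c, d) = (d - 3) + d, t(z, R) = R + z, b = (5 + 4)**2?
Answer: -3633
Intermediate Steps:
b = 81 (b = 9**2 = 81)
q(c, d) = -3 + 2*d (q(c, d) = (-3 + d) + d = -3 + 2*d)
21*(q(1/(-1) + b/(-2), t(-5, -2)) - 156) = 21*((-3 + 2*(-2 - 5)) - 156) = 21*((-3 + 2*(-7)) - 156) = 21*((-3 - 14) - 156) = 21*(-17 - 156) = 21*(-173) = -3633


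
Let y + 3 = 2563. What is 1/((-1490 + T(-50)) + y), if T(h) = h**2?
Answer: 1/3570 ≈ 0.00028011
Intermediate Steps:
y = 2560 (y = -3 + 2563 = 2560)
1/((-1490 + T(-50)) + y) = 1/((-1490 + (-50)**2) + 2560) = 1/((-1490 + 2500) + 2560) = 1/(1010 + 2560) = 1/3570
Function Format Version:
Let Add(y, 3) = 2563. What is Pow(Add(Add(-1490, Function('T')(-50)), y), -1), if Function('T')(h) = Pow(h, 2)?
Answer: Rational(1, 3570) ≈ 0.00028011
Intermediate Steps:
y = 2560 (y = Add(-3, 2563) = 2560)
Pow(Add(Add(-1490, Function('T')(-50)), y), -1) = Pow(Add(Add(-1490, Pow(-50, 2)), 2560), -1) = Pow(Add(Add(-1490, 2500), 2560), -1) = Pow(Add(1010, 2560), -1) = Pow(3570, -1) = Rational(1, 3570)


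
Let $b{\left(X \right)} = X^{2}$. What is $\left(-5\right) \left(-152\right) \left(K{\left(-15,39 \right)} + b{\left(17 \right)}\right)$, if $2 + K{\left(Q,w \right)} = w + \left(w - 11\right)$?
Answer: $269040$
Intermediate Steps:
$K{\left(Q,w \right)} = -13 + 2 w$ ($K{\left(Q,w \right)} = -2 + \left(w + \left(w - 11\right)\right) = -2 + \left(w + \left(-11 + w\right)\right) = -2 + \left(-11 + 2 w\right) = -13 + 2 w$)
$\left(-5\right) \left(-152\right) \left(K{\left(-15,39 \right)} + b{\left(17 \right)}\right) = \left(-5\right) \left(-152\right) \left(\left(-13 + 2 \cdot 39\right) + 17^{2}\right) = 760 \left(\left(-13 + 78\right) + 289\right) = 760 \left(65 + 289\right) = 760 \cdot 354 = 269040$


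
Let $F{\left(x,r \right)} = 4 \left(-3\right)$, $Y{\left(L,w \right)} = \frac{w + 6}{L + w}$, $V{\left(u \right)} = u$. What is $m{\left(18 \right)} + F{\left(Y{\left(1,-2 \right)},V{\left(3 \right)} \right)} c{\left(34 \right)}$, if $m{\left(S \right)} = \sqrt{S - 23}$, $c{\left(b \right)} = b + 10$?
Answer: $-528 + i \sqrt{5} \approx -528.0 + 2.2361 i$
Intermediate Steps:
$c{\left(b \right)} = 10 + b$
$Y{\left(L,w \right)} = \frac{6 + w}{L + w}$
$m{\left(S \right)} = \sqrt{-23 + S}$
$F{\left(x,r \right)} = -12$
$m{\left(18 \right)} + F{\left(Y{\left(1,-2 \right)},V{\left(3 \right)} \right)} c{\left(34 \right)} = \sqrt{-23 + 18} - 12 \left(10 + 34\right) = \sqrt{-5} - 528 = i \sqrt{5} - 528 = -528 + i \sqrt{5}$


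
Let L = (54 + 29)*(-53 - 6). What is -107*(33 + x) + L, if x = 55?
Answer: -14313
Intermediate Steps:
L = -4897 (L = 83*(-59) = -4897)
-107*(33 + x) + L = -107*(33 + 55) - 4897 = -107*88 - 4897 = -9416 - 4897 = -14313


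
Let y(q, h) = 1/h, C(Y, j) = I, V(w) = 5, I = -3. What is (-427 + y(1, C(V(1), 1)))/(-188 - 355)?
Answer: 1282/1629 ≈ 0.78699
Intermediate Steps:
C(Y, j) = -3
y(q, h) = 1/h
(-427 + y(1, C(V(1), 1)))/(-188 - 355) = (-427 + 1/(-3))/(-188 - 355) = (-427 - ⅓)/(-543) = -1282/3*(-1/543) = 1282/1629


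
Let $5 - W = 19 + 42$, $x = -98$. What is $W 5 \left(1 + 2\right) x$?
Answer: $82320$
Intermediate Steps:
$W = -56$ ($W = 5 - \left(19 + 42\right) = 5 - 61 = -56$)
$W 5 \left(1 + 2\right) x = - 56 \cdot 5 \left(1 + 2\right) \left(-98\right) = - 56 \cdot 5 \cdot 3 \left(-98\right) = \left(-56\right) 15 \left(-98\right) = \left(-840\right) \left(-98\right) = 82320$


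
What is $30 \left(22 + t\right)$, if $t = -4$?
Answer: $540$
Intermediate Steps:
$30 \left(22 + t\right) = 30 \left(22 - 4\right) = 30 \cdot 18 = 540$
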